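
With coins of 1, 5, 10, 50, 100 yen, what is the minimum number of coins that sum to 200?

Greedy: take as many of the largest coin as possible, then repeat with the remainder.
200 = 2×100
Total coins = 2 = 2

2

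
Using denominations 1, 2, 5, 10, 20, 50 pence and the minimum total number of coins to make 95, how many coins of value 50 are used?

1

95 = 1×50 + 2×20 + 1×5
Count of 50: 1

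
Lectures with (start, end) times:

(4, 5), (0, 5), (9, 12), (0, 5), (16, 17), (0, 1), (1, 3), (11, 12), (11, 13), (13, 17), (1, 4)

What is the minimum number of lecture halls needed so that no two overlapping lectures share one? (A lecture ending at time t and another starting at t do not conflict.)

starts: [0, 0, 0, 1, 1, 4, 9, 11, 11, 13, 16]
ends:   [1, 3, 4, 5, 5, 5, 12, 12, 13, 17, 17]
s0→1 s0→2 s0→3 e1→2 s1→3 s1→4  — peak 4.

4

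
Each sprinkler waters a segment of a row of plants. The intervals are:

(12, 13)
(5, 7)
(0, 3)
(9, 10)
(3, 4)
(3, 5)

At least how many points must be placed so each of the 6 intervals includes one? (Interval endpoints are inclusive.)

4

Process intervals by earliest right end; each time one isn't hit yet, stab at its right endpoint.
By right end: [0,3]  [3,4]  [3,5]  [5,7]  [9,10]  [12,13]
[0,3] uncovered → point at 3; [5,7] uncovered → point at 7; [9,10] uncovered → point at 10; [12,13] uncovered → point at 13.
Points: 3, 7, 10, 13 (4 total).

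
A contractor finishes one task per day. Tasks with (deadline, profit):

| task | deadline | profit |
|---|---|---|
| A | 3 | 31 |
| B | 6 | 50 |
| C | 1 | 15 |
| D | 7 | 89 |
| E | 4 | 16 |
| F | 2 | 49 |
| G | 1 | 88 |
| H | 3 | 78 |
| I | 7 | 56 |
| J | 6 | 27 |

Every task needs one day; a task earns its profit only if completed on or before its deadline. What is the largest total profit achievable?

Sort by profit descending; place each in the latest free slot ≤ its deadline.
By profit: D(d7,89), G(d1,88), H(d3,78), I(d7,56), B(d6,50), F(d2,49), A(d3,31), J(d6,27), E(d4,16), C(d1,15)
D→slot 7; G→slot 1; H→slot 3; I→slot 6; B→slot 5; F→slot 2; A skipped; J→slot 4; E skipped; C skipped.
Profit = 88 + 49 + 78 + 27 + 50 + 56 + 89 = 437

437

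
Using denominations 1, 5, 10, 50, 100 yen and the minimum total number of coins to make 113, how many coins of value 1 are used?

3

Use the largest denomination that fits, subtract, and repeat.
113 = 1×100 + 1×10 + 3×1
Count of 1: 3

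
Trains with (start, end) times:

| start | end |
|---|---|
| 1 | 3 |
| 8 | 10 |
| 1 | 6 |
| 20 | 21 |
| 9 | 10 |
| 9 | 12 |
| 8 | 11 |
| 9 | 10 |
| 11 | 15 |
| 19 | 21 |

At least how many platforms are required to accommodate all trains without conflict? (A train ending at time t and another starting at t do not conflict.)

5

The answer is the maximum number of intervals overlapping at any instant.
Events (time:±→running): 1:+→1 1:+→2 3:-→1 6:-→0 8:+→1 8:+→2 9:+→3 9:+→4 9:+→5 … peak 5.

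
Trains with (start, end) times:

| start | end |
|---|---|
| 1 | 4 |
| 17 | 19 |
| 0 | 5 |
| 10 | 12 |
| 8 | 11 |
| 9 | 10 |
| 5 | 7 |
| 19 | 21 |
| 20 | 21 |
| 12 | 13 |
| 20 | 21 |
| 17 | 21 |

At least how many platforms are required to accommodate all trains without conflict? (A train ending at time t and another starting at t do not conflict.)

4

Count concurrent intervals with a sweep; the peak is the room count.
starts: [0, 1, 5, 8, 9, 10, 12, 17, 17, 19, 20, 20]
ends:   [4, 5, 7, 10, 11, 12, 13, 19, 21, 21, 21, 21]
s0→1 s1→2 e4→1 e5→0 s5→1 e7→0 s8→1 s9→2 e10→1 s10→2 e11→1 e12→0 s12→1 e13→0 s17→1 s17→2 e19→1 s19→2 s20→3 s20→4  — peak 4.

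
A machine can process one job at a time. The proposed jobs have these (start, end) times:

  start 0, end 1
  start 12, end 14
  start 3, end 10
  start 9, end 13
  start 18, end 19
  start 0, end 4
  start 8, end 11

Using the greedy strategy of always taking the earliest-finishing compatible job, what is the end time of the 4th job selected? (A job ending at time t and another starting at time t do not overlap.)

Sorted by end: (0,1)  (0,4)  (3,10)  (8,11)  (9,13)  (12,14)  (18,19)
take (0,1); take (3,10); take (12,14); take (18,19).
Selected: (0,1) (3,10) (12,14) (18,19)

19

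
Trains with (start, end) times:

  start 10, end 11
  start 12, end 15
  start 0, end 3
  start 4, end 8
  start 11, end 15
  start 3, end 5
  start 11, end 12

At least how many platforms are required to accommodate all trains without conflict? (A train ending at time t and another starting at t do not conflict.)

2

Events (time:±→running): 0:+→1 3:-→0 3:+→1 4:+→2 … peak 2.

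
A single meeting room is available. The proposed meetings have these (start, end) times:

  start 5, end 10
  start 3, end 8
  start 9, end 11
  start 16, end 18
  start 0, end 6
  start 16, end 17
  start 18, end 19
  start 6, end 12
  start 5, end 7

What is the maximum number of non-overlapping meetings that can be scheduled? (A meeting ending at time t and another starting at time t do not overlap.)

Sorted by end: (0,6)  (5,7)  (3,8)  (5,10)  (9,11)  (6,12)  (16,17)  (16,18)  (18,19)
take (0,6); skip (5,7); skip (5,10); take (9,11); take (16,17); take (18,19).
Selected 4 meetings.

4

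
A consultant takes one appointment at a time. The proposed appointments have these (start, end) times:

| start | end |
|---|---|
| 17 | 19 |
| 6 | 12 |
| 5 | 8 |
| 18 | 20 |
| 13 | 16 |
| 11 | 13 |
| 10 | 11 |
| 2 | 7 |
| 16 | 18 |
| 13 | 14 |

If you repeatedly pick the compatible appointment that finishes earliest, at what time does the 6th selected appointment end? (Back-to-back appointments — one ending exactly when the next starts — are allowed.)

By end time: (2,7), (5,8), (10,11), (6,12), (11,13), (13,14), (13,16), (16,18), (17,19), (18,20).
Pick (2,7); next start ≥ 7 → (10,11); next start ≥ 11 → (11,13); next start ≥ 13 → (13,14); next start ≥ 14 → (16,18); next start ≥ 18 → (18,20).
Selected: (2,7) (10,11) (11,13) (13,14) (16,18) (18,20)

20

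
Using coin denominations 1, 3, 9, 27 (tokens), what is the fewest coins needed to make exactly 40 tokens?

Use the largest denomination that fits, subtract, and repeat.
40 = 1×27 + 1×9 + 1×3 + 1×1
Total coins = 1 + 1 + 1 + 1 = 4

4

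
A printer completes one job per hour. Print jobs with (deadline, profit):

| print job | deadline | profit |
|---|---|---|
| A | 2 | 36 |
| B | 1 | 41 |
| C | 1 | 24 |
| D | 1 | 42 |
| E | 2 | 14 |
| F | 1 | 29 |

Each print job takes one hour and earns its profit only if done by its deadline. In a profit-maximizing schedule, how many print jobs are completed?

Take jobs in profit order; each goes to the latest open slot no later than its deadline.
Profit order: D=42 B=41 A=36 F=29 C=24 E=14
Assign: D→slot 1, B skipped, A→slot 2, F skipped, C skipped, E skipped.
Slots: [1:D] [2:A]
2 of 6 scheduled.

2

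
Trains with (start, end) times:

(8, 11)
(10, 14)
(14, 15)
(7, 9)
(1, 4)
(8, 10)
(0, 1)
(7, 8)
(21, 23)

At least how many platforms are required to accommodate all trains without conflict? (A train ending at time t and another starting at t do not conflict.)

3

Events (time:±→running): 0:+→1 1:-→0 1:+→1 4:-→0 7:+→1 7:+→2 8:-→1 8:+→2 8:+→3 … peak 3.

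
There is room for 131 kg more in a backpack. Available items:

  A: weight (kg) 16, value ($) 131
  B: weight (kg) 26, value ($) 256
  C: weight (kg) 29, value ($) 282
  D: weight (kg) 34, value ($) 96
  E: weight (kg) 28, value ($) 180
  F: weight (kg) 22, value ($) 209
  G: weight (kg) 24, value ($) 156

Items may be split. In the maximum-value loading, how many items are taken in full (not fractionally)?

Greedy by value/weight ratio, highest first.
Ratios (sorted): B 9.85, C 9.72, F 9.50, A 8.19, G 6.50, E 6.43, D 2.82
take B (26 @ 256); take C (29 @ 282); take F (22 @ 209); take A (16 @ 131); take G (24 @ 156); take 14/28 of E → 90.00. Capacity used 131/131.
5 item(s) taken whole; one partial (take 14/28 of E).

5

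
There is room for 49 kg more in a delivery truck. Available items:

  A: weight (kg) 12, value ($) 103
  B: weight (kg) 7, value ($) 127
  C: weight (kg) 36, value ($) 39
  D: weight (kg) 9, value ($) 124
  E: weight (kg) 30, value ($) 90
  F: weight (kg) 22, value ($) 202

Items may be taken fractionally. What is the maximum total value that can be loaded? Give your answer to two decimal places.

547.42

Order: B (127/7=18.14) > D (124/9=13.78) > F (202/22=9.18) > A (103/12=8.58) > E (90/30=3.00) > C (39/36=1.08)
Fill: take B (7 @ 127) → take D (9 @ 124) → take F (22 @ 202) → take 11/12 of A → 94.42; 49/49 used.
Total value = 547.42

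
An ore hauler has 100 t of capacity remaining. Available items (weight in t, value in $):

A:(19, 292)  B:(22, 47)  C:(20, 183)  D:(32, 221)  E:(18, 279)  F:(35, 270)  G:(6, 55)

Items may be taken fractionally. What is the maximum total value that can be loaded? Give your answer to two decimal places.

Sort by value per unit weight and fill in that order.
Ratios (sorted): E 15.50, A 15.37, G 9.17, C 9.15, F 7.71, D 6.91, B 2.14
take E (18 @ 279); take A (19 @ 292); take G (6 @ 55); take C (20 @ 183); take F (35 @ 270); take 2/32 of D → 13.81. Capacity used 100/100.
Total value = 1092.81

1092.81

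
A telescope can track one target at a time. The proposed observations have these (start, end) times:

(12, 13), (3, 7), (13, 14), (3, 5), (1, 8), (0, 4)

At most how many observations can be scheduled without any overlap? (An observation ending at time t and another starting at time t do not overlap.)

3

Order by finish time; keep every interval that doesn't clash with the previous kept one.
Sorted by end: (0,4)  (3,5)  (3,7)  (1,8)  (12,13)  (13,14)
take (0,4); skip (3,5); take (12,13); take (13,14).
Selected 3 observations.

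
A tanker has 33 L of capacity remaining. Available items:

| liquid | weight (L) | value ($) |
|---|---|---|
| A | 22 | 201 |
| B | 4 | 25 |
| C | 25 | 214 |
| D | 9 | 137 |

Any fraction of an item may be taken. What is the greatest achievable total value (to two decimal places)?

Greedy by value/weight ratio, highest first.
Order: D (137/9=15.22) > A (201/22=9.14) > C (214/25=8.56) > B (25/4=6.25)
Fill: take D (9 @ 137) → take A (22 @ 201) → take 2/25 of C → 17.12; 33/33 used.
Total value = 355.12

355.12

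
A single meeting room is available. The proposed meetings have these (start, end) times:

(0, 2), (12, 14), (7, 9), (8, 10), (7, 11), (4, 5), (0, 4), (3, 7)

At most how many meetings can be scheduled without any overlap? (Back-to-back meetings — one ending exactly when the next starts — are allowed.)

Sort by end time and greedily take each interval whose start is ≥ the last chosen end.
Sorted by end: (0,2)  (0,4)  (4,5)  (3,7)  (7,9)  (8,10)  (7,11)  (12,14)
take (0,2); take (4,5); take (7,9); take (12,14).
Selected 4 meetings.

4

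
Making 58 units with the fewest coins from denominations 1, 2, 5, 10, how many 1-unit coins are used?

1

58 − 5×10→8 − 1×5→3 − 1×2→1 − 1×1→0
Count of 1: 1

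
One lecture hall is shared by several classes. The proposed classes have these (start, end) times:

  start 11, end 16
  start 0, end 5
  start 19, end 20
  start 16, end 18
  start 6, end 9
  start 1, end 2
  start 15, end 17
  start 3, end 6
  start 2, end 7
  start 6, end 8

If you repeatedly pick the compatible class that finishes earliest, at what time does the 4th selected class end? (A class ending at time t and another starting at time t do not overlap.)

Sorted by end: (1,2)  (0,5)  (3,6)  (2,7)  (6,8)  (6,9)  (11,16)  (15,17)  (16,18)  (19,20)
take (1,2); skip (0,5); take (3,6); skip (2,7); take (6,8); take (11,16); take (16,18); take (19,20).
Selected: (1,2) (3,6) (6,8) (11,16) (16,18) (19,20)

16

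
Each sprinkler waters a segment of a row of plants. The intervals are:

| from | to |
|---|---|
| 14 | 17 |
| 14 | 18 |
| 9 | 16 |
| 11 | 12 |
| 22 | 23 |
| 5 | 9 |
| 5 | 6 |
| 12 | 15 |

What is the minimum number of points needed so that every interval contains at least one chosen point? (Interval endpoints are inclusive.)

4

Process intervals by earliest right end; each time one isn't hit yet, stab at its right endpoint.
By right end: [5,6]  [5,9]  [11,12]  [12,15]  [9,16]  [14,17]  [14,18]  [22,23]
[5,6] uncovered → point at 6; [11,12] uncovered → point at 12; [14,17] uncovered → point at 17; [22,23] uncovered → point at 23.
Points: 6, 12, 17, 23 (4 total).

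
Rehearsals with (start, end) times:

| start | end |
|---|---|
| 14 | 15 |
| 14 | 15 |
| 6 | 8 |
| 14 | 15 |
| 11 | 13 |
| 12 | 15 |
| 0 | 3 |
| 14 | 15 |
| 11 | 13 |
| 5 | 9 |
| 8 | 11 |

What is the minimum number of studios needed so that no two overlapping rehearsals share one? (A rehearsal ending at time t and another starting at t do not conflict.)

starts: [0, 5, 6, 8, 11, 11, 12, 14, 14, 14, 14]
ends:   [3, 8, 9, 11, 13, 13, 15, 15, 15, 15, 15]
s0→1 e3→0 s5→1 s6→2 e8→1 s8→2 e9→1 e11→0 s11→1 s11→2 s12→3 e13→2 e13→1 s14→2 s14→3 s14→4 s14→5  — peak 5.

5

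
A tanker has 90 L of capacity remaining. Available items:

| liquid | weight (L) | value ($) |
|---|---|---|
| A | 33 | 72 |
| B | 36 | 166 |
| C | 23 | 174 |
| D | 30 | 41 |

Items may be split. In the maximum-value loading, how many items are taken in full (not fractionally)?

2

Ratios (sorted): C 7.57, B 4.61, A 2.18, D 1.37
take C (23 @ 174); take B (36 @ 166); take 31/33 of A → 67.64. Capacity used 90/90.
2 item(s) taken whole; one partial (take 31/33 of A).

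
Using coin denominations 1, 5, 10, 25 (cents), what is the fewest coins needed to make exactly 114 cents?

Use the largest denomination that fits, subtract, and repeat.
114 = 4×25 + 1×10 + 4×1
Total coins = 4 + 1 + 4 = 9

9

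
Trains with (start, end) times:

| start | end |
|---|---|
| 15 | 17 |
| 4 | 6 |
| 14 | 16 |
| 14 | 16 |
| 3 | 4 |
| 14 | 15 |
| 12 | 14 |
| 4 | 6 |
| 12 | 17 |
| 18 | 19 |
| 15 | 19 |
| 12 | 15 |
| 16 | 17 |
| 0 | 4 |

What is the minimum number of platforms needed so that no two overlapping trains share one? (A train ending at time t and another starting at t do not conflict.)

The answer is the maximum number of intervals overlapping at any instant.
starts: [0, 3, 4, 4, 12, 12, 12, 14, 14, 14, 15, 15, 16, 18]
ends:   [4, 4, 6, 6, 14, 15, 15, 16, 16, 17, 17, 17, 19, 19]
s0→1 s3→2 e4→1 e4→0 s4→1 s4→2 e6→1 e6→0 s12→1 s12→2 s12→3 e14→2 s14→3 s14→4 s14→5  — peak 5.

5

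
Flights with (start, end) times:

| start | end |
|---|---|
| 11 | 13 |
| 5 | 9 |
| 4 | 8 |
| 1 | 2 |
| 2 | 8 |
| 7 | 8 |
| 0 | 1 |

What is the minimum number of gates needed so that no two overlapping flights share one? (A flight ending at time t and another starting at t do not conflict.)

4

starts: [0, 1, 2, 4, 5, 7, 11]
ends:   [1, 2, 8, 8, 8, 9, 13]
s0→1 e1→0 s1→1 e2→0 s2→1 s4→2 s5→3 s7→4  — peak 4.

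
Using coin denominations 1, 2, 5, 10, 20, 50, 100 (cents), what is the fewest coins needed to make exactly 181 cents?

5

Use the largest denomination that fits, subtract, and repeat.
181 = 1×100 + 1×50 + 1×20 + 1×10 + 1×1
Total coins = 1 + 1 + 1 + 1 + 1 = 5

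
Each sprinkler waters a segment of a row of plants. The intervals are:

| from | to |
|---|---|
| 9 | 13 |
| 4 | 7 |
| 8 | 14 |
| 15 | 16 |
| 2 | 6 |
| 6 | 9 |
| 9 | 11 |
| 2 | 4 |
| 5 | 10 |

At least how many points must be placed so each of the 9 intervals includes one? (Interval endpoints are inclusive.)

By right end: [2,4]  [2,6]  [4,7]  [6,9]  [5,10]  [9,11]  [9,13]  [8,14]  [15,16]
[2,4] uncovered → point at 4; [6,9] uncovered → point at 9; [15,16] uncovered → point at 16.
Points: 4, 9, 16 (3 total).

3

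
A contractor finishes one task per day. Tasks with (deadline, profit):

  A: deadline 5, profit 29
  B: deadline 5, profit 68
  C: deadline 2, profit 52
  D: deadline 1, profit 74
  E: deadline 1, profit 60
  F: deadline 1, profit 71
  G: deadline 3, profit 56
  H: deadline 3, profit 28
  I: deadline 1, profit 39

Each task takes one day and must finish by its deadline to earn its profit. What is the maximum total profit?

279

Take jobs in profit order; each goes to the latest open slot no later than its deadline.
By profit: D(d1,74), F(d1,71), B(d5,68), E(d1,60), G(d3,56), C(d2,52), I(d1,39), A(d5,29), H(d3,28)
D→slot 1; F skipped; B→slot 5; E skipped; G→slot 3; C→slot 2; I skipped; A→slot 4; H skipped.
Profit = 74 + 52 + 56 + 29 + 68 = 279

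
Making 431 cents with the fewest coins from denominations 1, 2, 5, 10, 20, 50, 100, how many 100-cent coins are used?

4

431 − 4×100→31 − 1×20→11 − 1×10→1 − 1×1→0
Count of 100: 4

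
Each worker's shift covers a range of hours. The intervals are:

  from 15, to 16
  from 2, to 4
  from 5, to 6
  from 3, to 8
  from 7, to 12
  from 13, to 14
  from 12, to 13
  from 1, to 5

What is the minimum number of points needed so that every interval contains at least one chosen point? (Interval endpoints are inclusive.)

5

By right end: [2,4]  [1,5]  [5,6]  [3,8]  [7,12]  [12,13]  [13,14]  [15,16]
[2,4] uncovered → point at 4; [5,6] uncovered → point at 6; [7,12] uncovered → point at 12; [13,14] uncovered → point at 14; [15,16] uncovered → point at 16.
Points: 4, 6, 12, 14, 16 (5 total).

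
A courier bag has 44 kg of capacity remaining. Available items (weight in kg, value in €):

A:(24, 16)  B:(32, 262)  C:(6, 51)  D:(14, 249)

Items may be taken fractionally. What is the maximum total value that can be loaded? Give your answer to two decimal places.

496.50

Ratios (sorted): D 17.79, C 8.50, B 8.19, A 0.67
take D (14 @ 249); take C (6 @ 51); take 24/32 of B → 196.50. Capacity used 44/44.
Total value = 496.50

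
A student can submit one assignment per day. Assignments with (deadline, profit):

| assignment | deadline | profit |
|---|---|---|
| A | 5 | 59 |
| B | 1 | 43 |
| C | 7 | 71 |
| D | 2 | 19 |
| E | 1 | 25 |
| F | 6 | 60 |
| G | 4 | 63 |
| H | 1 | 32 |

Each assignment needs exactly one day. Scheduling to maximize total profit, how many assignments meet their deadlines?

Sort by profit descending; place each in the latest free slot ≤ its deadline.
By profit: C(d7,71), G(d4,63), F(d6,60), A(d5,59), B(d1,43), H(d1,32), E(d1,25), D(d2,19)
C→slot 7; G→slot 4; F→slot 6; A→slot 5; B→slot 1; H skipped; E skipped; D→slot 2.
6 of 8 scheduled.

6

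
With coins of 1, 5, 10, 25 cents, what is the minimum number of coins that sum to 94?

94 = 3×25 + 1×10 + 1×5 + 4×1
Total coins = 3 + 1 + 1 + 4 = 9

9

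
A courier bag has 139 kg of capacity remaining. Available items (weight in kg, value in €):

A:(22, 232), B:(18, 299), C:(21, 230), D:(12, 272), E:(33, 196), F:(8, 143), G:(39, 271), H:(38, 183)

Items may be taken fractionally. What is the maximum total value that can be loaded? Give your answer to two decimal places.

1559.85

Ratios (sorted): D 22.67, F 17.88, B 16.61, C 10.95, A 10.55, G 6.95, E 5.94, H 4.82
take D (12 @ 272); take F (8 @ 143); take B (18 @ 299); take C (21 @ 230); take A (22 @ 232); take G (39 @ 271); take 19/33 of E → 112.85. Capacity used 139/139.
Total value = 1559.85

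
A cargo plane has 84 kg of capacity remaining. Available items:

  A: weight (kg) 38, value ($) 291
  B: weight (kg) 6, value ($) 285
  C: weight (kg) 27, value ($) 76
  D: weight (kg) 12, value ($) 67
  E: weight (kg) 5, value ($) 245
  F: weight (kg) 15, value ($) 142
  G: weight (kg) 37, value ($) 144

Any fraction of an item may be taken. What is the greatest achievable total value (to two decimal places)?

Sort by value per unit weight and fill in that order.
Ratios (sorted): E 49.00, B 47.50, F 9.47, A 7.66, D 5.58, G 3.89, C 2.81
take E (5 @ 245); take B (6 @ 285); take F (15 @ 142); take A (38 @ 291); take D (12 @ 67); take 8/37 of G → 31.14. Capacity used 84/84.
Total value = 1061.14

1061.14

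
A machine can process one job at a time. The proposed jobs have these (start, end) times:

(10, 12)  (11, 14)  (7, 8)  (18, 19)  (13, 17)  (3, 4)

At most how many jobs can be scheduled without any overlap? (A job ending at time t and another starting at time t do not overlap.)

Sorted by end: (3,4)  (7,8)  (10,12)  (11,14)  (13,17)  (18,19)
take (3,4); take (7,8); take (10,12); take (13,17); take (18,19).
Selected 5 jobs.

5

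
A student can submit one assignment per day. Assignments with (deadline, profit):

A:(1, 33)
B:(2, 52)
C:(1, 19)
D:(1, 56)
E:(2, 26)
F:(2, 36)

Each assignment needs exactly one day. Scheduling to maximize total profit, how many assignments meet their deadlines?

Take jobs in profit order; each goes to the latest open slot no later than its deadline.
By profit: D(d1,56), B(d2,52), F(d2,36), A(d1,33), E(d2,26), C(d1,19)
D→slot 1; B→slot 2; F skipped; A skipped; E skipped; C skipped.
2 of 6 scheduled.

2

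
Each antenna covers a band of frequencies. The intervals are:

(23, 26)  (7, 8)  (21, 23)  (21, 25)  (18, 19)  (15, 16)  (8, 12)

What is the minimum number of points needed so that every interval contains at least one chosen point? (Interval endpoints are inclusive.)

4

Sort by right endpoint; whenever an interval is uncovered, place a point at its right end.
By right end: [7,8]  [8,12]  [15,16]  [18,19]  [21,23]  [21,25]  [23,26]
[7,8] uncovered → point at 8; [15,16] uncovered → point at 16; [18,19] uncovered → point at 19; [21,23] uncovered → point at 23.
Points: 8, 16, 19, 23 (4 total).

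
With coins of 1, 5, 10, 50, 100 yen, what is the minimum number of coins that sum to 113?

Greedy: take as many of the largest coin as possible, then repeat with the remainder.
113 = 1×100 + 1×10 + 3×1
Total coins = 1 + 1 + 3 = 5

5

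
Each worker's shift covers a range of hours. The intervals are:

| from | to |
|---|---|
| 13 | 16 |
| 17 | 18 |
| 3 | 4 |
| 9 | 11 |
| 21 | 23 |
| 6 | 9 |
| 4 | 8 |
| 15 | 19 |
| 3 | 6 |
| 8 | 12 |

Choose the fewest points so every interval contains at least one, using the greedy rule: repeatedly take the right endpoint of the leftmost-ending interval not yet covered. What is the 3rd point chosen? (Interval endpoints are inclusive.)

16

Sorted: [3,4] [3,6] [4,8] [6,9] [9,11] [8,12] [13,16] [17,18] [15,19] [21,23]
{[3,4],[3,6],[4,8]} hit by 4; {[6,9],[9,11],[8,12]} hit by 9; {[13,16]} hit by 16; {[17,18],[15,19]} hit by 18; {[21,23]} hit by 23.
Points: 4, 9, 16, 18, 23 (5 total).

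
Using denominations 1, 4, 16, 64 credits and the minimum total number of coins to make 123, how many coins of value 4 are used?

123 − 1×64→59 − 3×16→11 − 2×4→3 − 3×1→0
Count of 4: 2

2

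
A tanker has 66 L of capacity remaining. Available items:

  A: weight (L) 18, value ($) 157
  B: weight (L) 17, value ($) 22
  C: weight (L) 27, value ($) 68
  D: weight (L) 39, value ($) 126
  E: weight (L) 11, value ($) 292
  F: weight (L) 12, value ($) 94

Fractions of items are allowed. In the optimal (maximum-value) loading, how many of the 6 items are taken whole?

3

Sort by value per unit weight and fill in that order.
Ratios (sorted): E 26.55, A 8.72, F 7.83, D 3.23, C 2.52, B 1.29
take E (11 @ 292); take A (18 @ 157); take F (12 @ 94); take 25/39 of D → 80.77. Capacity used 66/66.
3 item(s) taken whole; one partial (take 25/39 of D).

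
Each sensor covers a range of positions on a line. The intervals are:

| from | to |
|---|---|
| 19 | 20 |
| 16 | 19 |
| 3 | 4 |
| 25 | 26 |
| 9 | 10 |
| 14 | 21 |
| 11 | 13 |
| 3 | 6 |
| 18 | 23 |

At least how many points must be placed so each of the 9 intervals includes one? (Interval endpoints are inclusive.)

Sort by right endpoint; whenever an interval is uncovered, place a point at its right end.
By right end: [3,4]  [3,6]  [9,10]  [11,13]  [16,19]  [19,20]  [14,21]  [18,23]  [25,26]
[3,4] uncovered → point at 4; [9,10] uncovered → point at 10; [11,13] uncovered → point at 13; [16,19] uncovered → point at 19; [25,26] uncovered → point at 26.
Points: 4, 10, 13, 19, 26 (5 total).

5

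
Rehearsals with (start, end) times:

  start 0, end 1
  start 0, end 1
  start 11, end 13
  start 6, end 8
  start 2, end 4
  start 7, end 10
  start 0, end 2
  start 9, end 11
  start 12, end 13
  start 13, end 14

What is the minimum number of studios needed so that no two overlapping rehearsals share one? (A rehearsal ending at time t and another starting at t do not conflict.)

3

The answer is the maximum number of intervals overlapping at any instant.
starts: [0, 0, 0, 2, 6, 7, 9, 11, 12, 13]
ends:   [1, 1, 2, 4, 8, 10, 11, 13, 13, 14]
s0→1 s0→2 s0→3  — peak 3.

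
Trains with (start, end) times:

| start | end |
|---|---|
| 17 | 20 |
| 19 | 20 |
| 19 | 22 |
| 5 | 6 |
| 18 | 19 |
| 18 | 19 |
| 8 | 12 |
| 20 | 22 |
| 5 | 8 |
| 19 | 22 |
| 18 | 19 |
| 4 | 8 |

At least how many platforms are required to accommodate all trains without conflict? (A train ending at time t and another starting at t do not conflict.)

4

The answer is the maximum number of intervals overlapping at any instant.
starts: [4, 5, 5, 8, 17, 18, 18, 18, 19, 19, 19, 20]
ends:   [6, 8, 8, 12, 19, 19, 19, 20, 20, 22, 22, 22]
s4→1 s5→2 s5→3 e6→2 e8→1 e8→0 s8→1 e12→0 s17→1 s18→2 s18→3 s18→4  — peak 4.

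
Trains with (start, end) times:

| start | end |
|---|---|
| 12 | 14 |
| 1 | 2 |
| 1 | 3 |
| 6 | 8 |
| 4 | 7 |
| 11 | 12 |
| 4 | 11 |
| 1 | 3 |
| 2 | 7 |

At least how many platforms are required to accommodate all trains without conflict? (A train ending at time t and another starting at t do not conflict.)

4

The answer is the maximum number of intervals overlapping at any instant.
Events (time:±→running): 1:+→1 1:+→2 1:+→3 2:-→2 2:+→3 3:-→2 3:-→1 4:+→2 4:+→3 6:+→4 … peak 4.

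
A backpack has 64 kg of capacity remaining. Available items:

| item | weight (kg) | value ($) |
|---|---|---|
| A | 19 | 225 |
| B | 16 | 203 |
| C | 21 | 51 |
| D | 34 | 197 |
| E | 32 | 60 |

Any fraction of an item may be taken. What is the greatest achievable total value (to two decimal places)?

596.03

Ratios (sorted): B 12.69, A 11.84, D 5.79, C 2.43, E 1.88
take B (16 @ 203); take A (19 @ 225); take 29/34 of D → 168.03. Capacity used 64/64.
Total value = 596.03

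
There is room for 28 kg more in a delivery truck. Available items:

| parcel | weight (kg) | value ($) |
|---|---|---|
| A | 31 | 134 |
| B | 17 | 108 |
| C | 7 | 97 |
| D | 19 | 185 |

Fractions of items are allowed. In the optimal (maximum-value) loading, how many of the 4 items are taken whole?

Order: C (97/7=13.86) > D (185/19=9.74) > B (108/17=6.35) > A (134/31=4.32)
Fill: take C (7 @ 97) → take D (19 @ 185) → take 2/17 of B → 12.71; 28/28 used.
2 item(s) taken whole; one partial (take 2/17 of B).

2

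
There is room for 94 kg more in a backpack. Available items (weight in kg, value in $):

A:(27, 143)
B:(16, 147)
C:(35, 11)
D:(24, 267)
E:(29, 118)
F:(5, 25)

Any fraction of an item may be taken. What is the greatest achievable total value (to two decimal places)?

671.52

Sort by value per unit weight and fill in that order.
Ratios (sorted): D 11.12, B 9.19, A 5.30, F 5.00, E 4.07, C 0.31
take D (24 @ 267); take B (16 @ 147); take A (27 @ 143); take F (5 @ 25); take 22/29 of E → 89.52. Capacity used 94/94.
Total value = 671.52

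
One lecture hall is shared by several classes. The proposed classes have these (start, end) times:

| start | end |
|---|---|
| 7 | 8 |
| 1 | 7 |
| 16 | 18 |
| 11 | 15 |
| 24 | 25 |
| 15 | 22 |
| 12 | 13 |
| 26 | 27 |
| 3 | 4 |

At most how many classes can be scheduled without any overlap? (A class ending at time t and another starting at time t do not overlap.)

6

Sorted by end: (3,4)  (1,7)  (7,8)  (12,13)  (11,15)  (16,18)  (15,22)  (24,25)  (26,27)
take (3,4); take (7,8); take (12,13); take (16,18); skip (15,22); take (24,25); take (26,27).
Selected 6 classes.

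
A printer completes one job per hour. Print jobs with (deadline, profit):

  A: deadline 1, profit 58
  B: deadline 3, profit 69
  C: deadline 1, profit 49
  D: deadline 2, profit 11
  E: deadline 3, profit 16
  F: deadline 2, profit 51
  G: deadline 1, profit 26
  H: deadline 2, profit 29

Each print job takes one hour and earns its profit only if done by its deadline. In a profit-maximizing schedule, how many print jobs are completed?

Sort by profit descending; place each in the latest free slot ≤ its deadline.
Profit order: B=69 A=58 F=51 C=49 H=29 G=26 E=16 D=11
Assign: B→slot 3, A→slot 1, F→slot 2, C skipped, H skipped, G skipped, E skipped, D skipped.
Slots: [1:A] [2:F] [3:B]
3 of 8 scheduled.

3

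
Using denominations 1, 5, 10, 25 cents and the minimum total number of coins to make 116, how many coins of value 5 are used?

1

Greedy: take as many of the largest coin as possible, then repeat with the remainder.
116 = 4×25 + 1×10 + 1×5 + 1×1
Count of 5: 1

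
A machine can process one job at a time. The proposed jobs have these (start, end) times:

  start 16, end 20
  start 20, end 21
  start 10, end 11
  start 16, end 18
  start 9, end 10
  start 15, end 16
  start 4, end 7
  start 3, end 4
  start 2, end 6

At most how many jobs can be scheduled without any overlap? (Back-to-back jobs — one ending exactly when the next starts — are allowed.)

Sort by end time and greedily take each interval whose start is ≥ the last chosen end.
By end time: (3,4), (2,6), (4,7), (9,10), (10,11), (15,16), (16,18), (16,20), (20,21).
Pick (3,4); next start ≥ 4 → (4,7); next start ≥ 7 → (9,10); next start ≥ 10 → (10,11); next start ≥ 11 → (15,16); next start ≥ 16 → (16,18); next start ≥ 18 → (20,21).
Selected 7 jobs.

7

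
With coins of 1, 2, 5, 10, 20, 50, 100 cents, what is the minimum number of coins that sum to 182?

Use the largest denomination that fits, subtract, and repeat.
182 = 1×100 + 1×50 + 1×20 + 1×10 + 1×2
Total coins = 1 + 1 + 1 + 1 + 1 = 5

5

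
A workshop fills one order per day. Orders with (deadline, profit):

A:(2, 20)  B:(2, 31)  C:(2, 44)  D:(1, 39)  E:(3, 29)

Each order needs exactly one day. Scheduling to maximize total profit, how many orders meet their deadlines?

3

Sort by profit descending; place each in the latest free slot ≤ its deadline.
By profit: C(d2,44), D(d1,39), B(d2,31), E(d3,29), A(d2,20)
C→slot 2; D→slot 1; B skipped; E→slot 3; A skipped.
3 of 5 scheduled.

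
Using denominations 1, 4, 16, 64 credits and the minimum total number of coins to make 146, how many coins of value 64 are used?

2

146 − 2×64→18 − 1×16→2 − 2×1→0
Count of 64: 2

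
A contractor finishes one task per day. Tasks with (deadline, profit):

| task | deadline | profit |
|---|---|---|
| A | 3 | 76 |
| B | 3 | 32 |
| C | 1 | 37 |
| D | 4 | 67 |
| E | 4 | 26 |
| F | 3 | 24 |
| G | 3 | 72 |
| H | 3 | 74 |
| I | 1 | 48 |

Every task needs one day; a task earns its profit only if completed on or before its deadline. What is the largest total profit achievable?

Sort by profit descending; place each in the latest free slot ≤ its deadline.
By profit: A(d3,76), H(d3,74), G(d3,72), D(d4,67), I(d1,48), C(d1,37), B(d3,32), E(d4,26), F(d3,24)
A→slot 3; H→slot 2; G→slot 1; D→slot 4; I skipped; C skipped; B skipped; E skipped; F skipped.
Profit = 72 + 74 + 76 + 67 = 289

289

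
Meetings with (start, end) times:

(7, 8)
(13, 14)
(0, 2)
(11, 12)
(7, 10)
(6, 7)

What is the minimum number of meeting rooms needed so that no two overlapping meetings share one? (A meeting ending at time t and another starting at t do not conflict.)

The answer is the maximum number of intervals overlapping at any instant.
starts: [0, 6, 7, 7, 11, 13]
ends:   [2, 7, 8, 10, 12, 14]
s0→1 e2→0 s6→1 e7→0 s7→1 s7→2  — peak 2.

2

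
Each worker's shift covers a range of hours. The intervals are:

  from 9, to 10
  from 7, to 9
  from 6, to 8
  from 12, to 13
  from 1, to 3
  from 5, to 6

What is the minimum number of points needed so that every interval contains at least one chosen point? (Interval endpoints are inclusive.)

Process intervals by earliest right end; each time one isn't hit yet, stab at its right endpoint.
By right end: [1,3]  [5,6]  [6,8]  [7,9]  [9,10]  [12,13]
[1,3] uncovered → point at 3; [5,6] uncovered → point at 6; [7,9] uncovered → point at 9; [12,13] uncovered → point at 13.
Points: 3, 6, 9, 13 (4 total).

4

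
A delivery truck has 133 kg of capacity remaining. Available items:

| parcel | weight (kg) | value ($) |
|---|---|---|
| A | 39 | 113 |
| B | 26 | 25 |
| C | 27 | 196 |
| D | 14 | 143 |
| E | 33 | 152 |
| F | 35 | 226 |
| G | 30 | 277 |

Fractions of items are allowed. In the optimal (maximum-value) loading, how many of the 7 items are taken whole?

4

Order: D (143/14=10.21) > G (277/30=9.23) > C (196/27=7.26) > F (226/35=6.46) > E (152/33=4.61) > A (113/39=2.90) > B (25/26=0.96)
Fill: take D (14 @ 143) → take G (30 @ 277) → take C (27 @ 196) → take F (35 @ 226) → take 27/33 of E → 124.36; 133/133 used.
4 item(s) taken whole; one partial (take 27/33 of E).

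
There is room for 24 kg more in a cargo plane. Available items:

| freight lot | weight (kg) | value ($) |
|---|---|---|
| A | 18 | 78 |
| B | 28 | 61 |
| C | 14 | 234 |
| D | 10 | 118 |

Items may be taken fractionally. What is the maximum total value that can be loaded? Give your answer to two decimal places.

Order: C (234/14=16.71) > D (118/10=11.80) > A (78/18=4.33) > B (61/28=2.18)
Fill: take C (14 @ 234) → take D (10 @ 118); 24/24 used.
Total value = 352.00

352.00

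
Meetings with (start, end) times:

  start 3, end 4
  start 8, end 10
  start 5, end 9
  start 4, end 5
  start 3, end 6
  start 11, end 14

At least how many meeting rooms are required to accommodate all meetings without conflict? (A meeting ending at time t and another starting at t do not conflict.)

Events (time:±→running): 3:+→1 3:+→2 … peak 2.

2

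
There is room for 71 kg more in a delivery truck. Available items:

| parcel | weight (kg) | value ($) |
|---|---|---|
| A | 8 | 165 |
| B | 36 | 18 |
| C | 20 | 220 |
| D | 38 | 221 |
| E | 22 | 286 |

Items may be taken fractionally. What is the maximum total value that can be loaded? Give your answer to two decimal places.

793.13

Sort by value per unit weight and fill in that order.
Order: A (165/8=20.62) > E (286/22=13.00) > C (220/20=11.00) > D (221/38=5.82) > B (18/36=0.50)
Fill: take A (8 @ 165) → take E (22 @ 286) → take C (20 @ 220) → take 21/38 of D → 122.13; 71/71 used.
Total value = 793.13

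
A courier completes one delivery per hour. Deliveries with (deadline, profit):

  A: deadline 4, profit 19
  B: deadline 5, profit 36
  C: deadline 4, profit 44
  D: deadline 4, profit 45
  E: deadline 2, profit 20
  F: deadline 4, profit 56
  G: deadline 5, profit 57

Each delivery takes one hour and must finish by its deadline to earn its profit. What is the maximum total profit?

Take jobs in profit order; each goes to the latest open slot no later than its deadline.
Profit order: G=57 F=56 D=45 C=44 B=36 E=20 A=19
Assign: G→slot 5, F→slot 4, D→slot 3, C→slot 2, B→slot 1, E skipped, A skipped.
Slots: [1:B] [2:C] [3:D] [4:F] [5:G]
Profit = 36 + 44 + 45 + 56 + 57 = 238

238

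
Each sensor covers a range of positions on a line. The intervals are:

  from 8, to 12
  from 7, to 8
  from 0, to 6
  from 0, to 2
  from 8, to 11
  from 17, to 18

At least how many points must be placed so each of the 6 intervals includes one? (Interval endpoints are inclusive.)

By right end: [0,2]  [0,6]  [7,8]  [8,11]  [8,12]  [17,18]
[0,2] uncovered → point at 2; [7,8] uncovered → point at 8; [17,18] uncovered → point at 18.
Points: 2, 8, 18 (3 total).

3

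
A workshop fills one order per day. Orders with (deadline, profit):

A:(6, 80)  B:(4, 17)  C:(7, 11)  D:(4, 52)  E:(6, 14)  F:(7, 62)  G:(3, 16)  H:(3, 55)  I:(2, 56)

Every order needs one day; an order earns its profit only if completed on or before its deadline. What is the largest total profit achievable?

336

Sort by profit descending; place each in the latest free slot ≤ its deadline.
By profit: A(d6,80), F(d7,62), I(d2,56), H(d3,55), D(d4,52), B(d4,17), G(d3,16), E(d6,14), C(d7,11)
A→slot 6; F→slot 7; I→slot 2; H→slot 3; D→slot 4; B→slot 1; G skipped; E→slot 5; C skipped.
Profit = 17 + 56 + 55 + 52 + 14 + 80 + 62 = 336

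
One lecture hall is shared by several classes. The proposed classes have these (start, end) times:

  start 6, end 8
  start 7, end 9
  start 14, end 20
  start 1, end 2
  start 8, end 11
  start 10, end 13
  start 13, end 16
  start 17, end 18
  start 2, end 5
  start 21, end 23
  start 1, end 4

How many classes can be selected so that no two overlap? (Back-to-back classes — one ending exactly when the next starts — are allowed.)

Sort by end time and greedily take each interval whose start is ≥ the last chosen end.
By end time: (1,2), (1,4), (2,5), (6,8), (7,9), (8,11), (10,13), (13,16), (17,18), (14,20), (21,23).
Pick (1,2); next start ≥ 2 → (2,5); next start ≥ 5 → (6,8); next start ≥ 8 → (8,11); next start ≥ 11 → (13,16); next start ≥ 16 → (17,18); next start ≥ 18 → (21,23).
Selected 7 classes.

7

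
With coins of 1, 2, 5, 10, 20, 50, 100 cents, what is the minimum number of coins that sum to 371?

371 = 3×100 + 1×50 + 1×20 + 1×1
Total coins = 3 + 1 + 1 + 1 = 6

6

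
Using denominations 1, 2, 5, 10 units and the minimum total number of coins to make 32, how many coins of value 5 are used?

Greedy: take as many of the largest coin as possible, then repeat with the remainder.
32 − 3×10→2 − 1×2→0
Count of 5: 0

0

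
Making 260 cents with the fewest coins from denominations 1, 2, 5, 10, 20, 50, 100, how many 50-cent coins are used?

1

260 − 2×100→60 − 1×50→10 − 1×10→0
Count of 50: 1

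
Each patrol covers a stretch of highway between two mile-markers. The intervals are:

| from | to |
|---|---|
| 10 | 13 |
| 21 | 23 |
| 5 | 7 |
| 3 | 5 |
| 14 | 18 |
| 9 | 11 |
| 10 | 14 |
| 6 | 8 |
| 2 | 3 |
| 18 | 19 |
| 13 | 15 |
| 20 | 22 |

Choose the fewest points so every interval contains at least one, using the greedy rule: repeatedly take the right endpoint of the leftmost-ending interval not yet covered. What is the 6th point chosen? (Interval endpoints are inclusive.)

Sort by right endpoint; whenever an interval is uncovered, place a point at its right end.
Sorted: [2,3] [3,5] [5,7] [6,8] [9,11] [10,13] [10,14] [13,15] [14,18] [18,19] [20,22] [21,23]
{[2,3],[3,5]} hit by 3; {[5,7],[6,8]} hit by 7; {[9,11],[10,13],[10,14]} hit by 11; {[13,15],[14,18]} hit by 15; {[18,19]} hit by 19; {[20,22],[21,23]} hit by 22.
Points: 3, 7, 11, 15, 19, 22 (6 total).

22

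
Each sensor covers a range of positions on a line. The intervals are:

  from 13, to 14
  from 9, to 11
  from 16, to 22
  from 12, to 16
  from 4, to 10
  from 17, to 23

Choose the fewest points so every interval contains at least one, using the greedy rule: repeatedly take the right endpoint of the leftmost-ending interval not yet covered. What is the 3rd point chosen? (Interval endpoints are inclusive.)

Process intervals by earliest right end; each time one isn't hit yet, stab at its right endpoint.
Sorted: [4,10] [9,11] [13,14] [12,16] [16,22] [17,23]
{[4,10],[9,11]} hit by 10; {[13,14],[12,16]} hit by 14; {[16,22],[17,23]} hit by 22.
Points: 10, 14, 22 (3 total).

22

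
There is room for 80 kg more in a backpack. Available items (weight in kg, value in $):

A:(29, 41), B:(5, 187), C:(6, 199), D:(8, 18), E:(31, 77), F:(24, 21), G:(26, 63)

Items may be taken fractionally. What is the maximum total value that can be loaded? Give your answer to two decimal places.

Order: B (187/5=37.40) > C (199/6=33.17) > E (77/31=2.48) > G (63/26=2.42) > D (18/8=2.25) > A (41/29=1.41) > F (21/24=0.88)
Fill: take B (5 @ 187) → take C (6 @ 199) → take E (31 @ 77) → take G (26 @ 63) → take D (8 @ 18) → take 4/29 of A → 5.66; 80/80 used.
Total value = 549.66

549.66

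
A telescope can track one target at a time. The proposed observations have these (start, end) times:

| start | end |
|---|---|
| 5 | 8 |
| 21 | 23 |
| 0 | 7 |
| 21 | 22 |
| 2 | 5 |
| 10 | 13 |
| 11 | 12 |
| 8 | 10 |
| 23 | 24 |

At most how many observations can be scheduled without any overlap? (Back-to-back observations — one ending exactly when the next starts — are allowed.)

6

Sorted by end: (2,5)  (0,7)  (5,8)  (8,10)  (11,12)  (10,13)  (21,22)  (21,23)  (23,24)
take (2,5); take (5,8); take (8,10); take (11,12); skip (10,13); take (21,22); skip (21,23); take (23,24).
Selected 6 observations.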